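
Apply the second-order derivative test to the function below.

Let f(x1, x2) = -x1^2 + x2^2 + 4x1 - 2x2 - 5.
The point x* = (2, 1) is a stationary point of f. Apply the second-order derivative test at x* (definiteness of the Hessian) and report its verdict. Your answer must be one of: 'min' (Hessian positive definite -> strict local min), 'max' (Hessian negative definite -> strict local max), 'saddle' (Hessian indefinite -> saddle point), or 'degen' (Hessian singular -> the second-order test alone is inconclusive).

Compute the Hessian H = grad^2 f:
  H = [[-2, 0], [0, 2]]
Verify stationarity: grad f(x*) = H x* + g = (0, 0).
Eigenvalues of H: -2, 2.
Eigenvalues have mixed signs, so H is indefinite -> x* is a saddle point.

saddle


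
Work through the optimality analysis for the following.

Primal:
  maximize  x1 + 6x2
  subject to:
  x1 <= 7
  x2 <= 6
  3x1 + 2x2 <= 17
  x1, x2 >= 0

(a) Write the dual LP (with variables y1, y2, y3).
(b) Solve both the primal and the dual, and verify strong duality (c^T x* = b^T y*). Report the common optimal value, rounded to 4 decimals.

The standard primal-dual pair for 'max c^T x s.t. A x <= b, x >= 0' is:
  Dual:  min b^T y  s.t.  A^T y >= c,  y >= 0.

So the dual LP is:
  minimize  7y1 + 6y2 + 17y3
  subject to:
    y1 + 3y3 >= 1
    y2 + 2y3 >= 6
    y1, y2, y3 >= 0

Solving the primal: x* = (1.6667, 6).
  primal value c^T x* = 37.6667.
Solving the dual: y* = (0, 5.3333, 0.3333).
  dual value b^T y* = 37.6667.
Strong duality: c^T x* = b^T y*. Confirmed.

37.6667


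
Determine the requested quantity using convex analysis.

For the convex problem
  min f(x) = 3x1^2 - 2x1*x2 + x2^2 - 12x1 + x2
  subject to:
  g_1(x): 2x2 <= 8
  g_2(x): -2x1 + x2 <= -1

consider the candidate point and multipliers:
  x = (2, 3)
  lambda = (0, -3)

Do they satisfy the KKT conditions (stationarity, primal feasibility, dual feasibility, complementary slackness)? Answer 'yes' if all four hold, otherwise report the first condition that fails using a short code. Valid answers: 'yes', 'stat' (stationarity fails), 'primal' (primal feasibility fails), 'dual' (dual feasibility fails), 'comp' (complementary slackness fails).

Gradient of f: grad f(x) = Q x + c = (-6, 3)
Constraint values g_i(x) = a_i^T x - b_i:
  g_1((2, 3)) = -2
  g_2((2, 3)) = 0
Stationarity residual: grad f(x) + sum_i lambda_i a_i = (0, 0)
  -> stationarity OK
Primal feasibility (all g_i <= 0): OK
Dual feasibility (all lambda_i >= 0): FAILS
Complementary slackness (lambda_i * g_i(x) = 0 for all i): OK

Verdict: the first failing condition is dual_feasibility -> dual.

dual


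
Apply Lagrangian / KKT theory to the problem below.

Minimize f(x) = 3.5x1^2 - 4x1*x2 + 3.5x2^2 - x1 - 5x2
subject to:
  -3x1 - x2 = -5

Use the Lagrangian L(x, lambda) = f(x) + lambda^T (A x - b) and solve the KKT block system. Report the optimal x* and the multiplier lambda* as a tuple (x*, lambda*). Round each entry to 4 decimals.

Form the Lagrangian:
  L(x, lambda) = (1/2) x^T Q x + c^T x + lambda^T (A x - b)
Stationarity (grad_x L = 0): Q x + c + A^T lambda = 0.
Primal feasibility: A x = b.

This gives the KKT block system:
  [ Q   A^T ] [ x     ]   [-c ]
  [ A    0  ] [ lambda ] = [ b ]

Solving the linear system:
  x*      = (1.1809, 1.4574)
  lambda* = (0.4787)
  f(x*)   = -3.0372

x* = (1.1809, 1.4574), lambda* = (0.4787)


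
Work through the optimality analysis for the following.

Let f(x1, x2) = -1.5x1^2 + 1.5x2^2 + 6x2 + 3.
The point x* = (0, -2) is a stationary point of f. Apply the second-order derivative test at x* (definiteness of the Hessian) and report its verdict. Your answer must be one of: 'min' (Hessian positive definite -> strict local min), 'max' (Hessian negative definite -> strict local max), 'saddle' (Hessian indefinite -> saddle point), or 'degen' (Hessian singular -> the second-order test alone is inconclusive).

Compute the Hessian H = grad^2 f:
  H = [[-3, 0], [0, 3]]
Verify stationarity: grad f(x*) = H x* + g = (0, 0).
Eigenvalues of H: -3, 3.
Eigenvalues have mixed signs, so H is indefinite -> x* is a saddle point.

saddle


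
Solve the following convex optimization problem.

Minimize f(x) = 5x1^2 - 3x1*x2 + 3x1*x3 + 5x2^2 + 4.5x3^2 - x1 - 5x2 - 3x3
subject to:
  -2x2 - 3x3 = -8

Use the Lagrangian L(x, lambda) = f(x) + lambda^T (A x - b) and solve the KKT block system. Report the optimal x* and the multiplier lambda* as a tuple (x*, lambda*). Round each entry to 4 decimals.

Form the Lagrangian:
  L(x, lambda) = (1/2) x^T Q x + c^T x + lambda^T (A x - b)
Stationarity (grad_x L = 0): Q x + c + A^T lambda = 0.
Primal feasibility: A x = b.

This gives the KKT block system:
  [ Q   A^T ] [ x     ]   [-c ]
  [ A    0  ] [ lambda ] = [ b ]

Solving the linear system:
  x*      = (-0.0261, 1.3478, 1.7681)
  lambda* = (4.2783)
  f(x*)   = 11.1043

x* = (-0.0261, 1.3478, 1.7681), lambda* = (4.2783)


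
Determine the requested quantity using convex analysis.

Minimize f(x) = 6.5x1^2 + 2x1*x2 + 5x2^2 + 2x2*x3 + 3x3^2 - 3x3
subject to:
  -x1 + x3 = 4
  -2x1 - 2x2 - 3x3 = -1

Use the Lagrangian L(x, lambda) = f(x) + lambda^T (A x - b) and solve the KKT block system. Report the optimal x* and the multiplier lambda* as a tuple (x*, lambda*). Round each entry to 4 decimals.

Form the Lagrangian:
  L(x, lambda) = (1/2) x^T Q x + c^T x + lambda^T (A x - b)
Stationarity (grad_x L = 0): Q x + c + A^T lambda = 0.
Primal feasibility: A x = b.

This gives the KKT block system:
  [ Q   A^T ] [ x     ]   [-c ]
  [ A    0  ] [ lambda ] = [ b ]

Solving the linear system:
  x*      = (-1.8943, -0.7642, 2.1057)
  lambda* = (-18.935, -3.6098)
  f(x*)   = 32.9065

x* = (-1.8943, -0.7642, 2.1057), lambda* = (-18.935, -3.6098)


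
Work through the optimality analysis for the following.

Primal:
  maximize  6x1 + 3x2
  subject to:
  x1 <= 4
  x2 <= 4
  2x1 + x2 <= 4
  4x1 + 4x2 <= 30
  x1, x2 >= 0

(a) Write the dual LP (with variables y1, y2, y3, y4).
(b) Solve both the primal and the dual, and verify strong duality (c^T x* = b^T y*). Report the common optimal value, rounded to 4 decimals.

The standard primal-dual pair for 'max c^T x s.t. A x <= b, x >= 0' is:
  Dual:  min b^T y  s.t.  A^T y >= c,  y >= 0.

So the dual LP is:
  minimize  4y1 + 4y2 + 4y3 + 30y4
  subject to:
    y1 + 2y3 + 4y4 >= 6
    y2 + y3 + 4y4 >= 3
    y1, y2, y3, y4 >= 0

Solving the primal: x* = (2, 0).
  primal value c^T x* = 12.
Solving the dual: y* = (0, 0, 3, 0).
  dual value b^T y* = 12.
Strong duality: c^T x* = b^T y*. Confirmed.

12


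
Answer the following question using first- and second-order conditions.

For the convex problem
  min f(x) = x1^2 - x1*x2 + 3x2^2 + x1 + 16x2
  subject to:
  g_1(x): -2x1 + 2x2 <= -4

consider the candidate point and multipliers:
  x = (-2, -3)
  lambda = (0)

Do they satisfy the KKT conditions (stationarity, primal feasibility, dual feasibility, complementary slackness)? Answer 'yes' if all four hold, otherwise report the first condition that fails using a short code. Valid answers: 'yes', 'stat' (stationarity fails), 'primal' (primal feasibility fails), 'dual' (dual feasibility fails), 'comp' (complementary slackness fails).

Gradient of f: grad f(x) = Q x + c = (0, 0)
Constraint values g_i(x) = a_i^T x - b_i:
  g_1((-2, -3)) = 2
Stationarity residual: grad f(x) + sum_i lambda_i a_i = (0, 0)
  -> stationarity OK
Primal feasibility (all g_i <= 0): FAILS
Dual feasibility (all lambda_i >= 0): OK
Complementary slackness (lambda_i * g_i(x) = 0 for all i): OK

Verdict: the first failing condition is primal_feasibility -> primal.

primal


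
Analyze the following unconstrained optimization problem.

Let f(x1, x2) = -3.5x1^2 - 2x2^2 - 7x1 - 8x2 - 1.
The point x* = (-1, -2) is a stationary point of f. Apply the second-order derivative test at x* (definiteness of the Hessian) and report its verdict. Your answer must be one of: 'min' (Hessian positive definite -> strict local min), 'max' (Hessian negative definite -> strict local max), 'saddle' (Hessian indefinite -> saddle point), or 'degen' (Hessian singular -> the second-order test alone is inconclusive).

Compute the Hessian H = grad^2 f:
  H = [[-7, 0], [0, -4]]
Verify stationarity: grad f(x*) = H x* + g = (0, 0).
Eigenvalues of H: -7, -4.
Both eigenvalues < 0, so H is negative definite -> x* is a strict local max.

max


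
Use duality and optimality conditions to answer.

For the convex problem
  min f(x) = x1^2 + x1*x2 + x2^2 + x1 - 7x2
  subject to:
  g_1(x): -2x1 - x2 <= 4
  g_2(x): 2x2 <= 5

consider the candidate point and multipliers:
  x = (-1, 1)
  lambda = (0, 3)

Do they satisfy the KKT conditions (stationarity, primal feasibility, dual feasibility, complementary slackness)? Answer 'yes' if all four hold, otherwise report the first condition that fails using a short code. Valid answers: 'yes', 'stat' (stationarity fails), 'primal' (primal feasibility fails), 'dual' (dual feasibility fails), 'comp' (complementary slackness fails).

Gradient of f: grad f(x) = Q x + c = (0, -6)
Constraint values g_i(x) = a_i^T x - b_i:
  g_1((-1, 1)) = -3
  g_2((-1, 1)) = -3
Stationarity residual: grad f(x) + sum_i lambda_i a_i = (0, 0)
  -> stationarity OK
Primal feasibility (all g_i <= 0): OK
Dual feasibility (all lambda_i >= 0): OK
Complementary slackness (lambda_i * g_i(x) = 0 for all i): FAILS

Verdict: the first failing condition is complementary_slackness -> comp.

comp


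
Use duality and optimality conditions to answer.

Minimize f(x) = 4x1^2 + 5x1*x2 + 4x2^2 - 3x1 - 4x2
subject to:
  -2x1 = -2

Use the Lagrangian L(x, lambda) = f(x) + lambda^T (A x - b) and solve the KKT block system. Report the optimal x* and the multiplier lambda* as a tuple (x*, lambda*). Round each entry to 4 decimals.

Form the Lagrangian:
  L(x, lambda) = (1/2) x^T Q x + c^T x + lambda^T (A x - b)
Stationarity (grad_x L = 0): Q x + c + A^T lambda = 0.
Primal feasibility: A x = b.

This gives the KKT block system:
  [ Q   A^T ] [ x     ]   [-c ]
  [ A    0  ] [ lambda ] = [ b ]

Solving the linear system:
  x*      = (1, -0.125)
  lambda* = (2.1875)
  f(x*)   = 0.9375

x* = (1, -0.125), lambda* = (2.1875)


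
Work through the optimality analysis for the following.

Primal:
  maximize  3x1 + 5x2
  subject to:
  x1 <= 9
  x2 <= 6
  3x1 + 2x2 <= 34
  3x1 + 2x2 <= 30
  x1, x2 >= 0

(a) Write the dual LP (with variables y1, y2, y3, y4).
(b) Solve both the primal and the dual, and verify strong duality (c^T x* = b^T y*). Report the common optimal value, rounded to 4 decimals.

The standard primal-dual pair for 'max c^T x s.t. A x <= b, x >= 0' is:
  Dual:  min b^T y  s.t.  A^T y >= c,  y >= 0.

So the dual LP is:
  minimize  9y1 + 6y2 + 34y3 + 30y4
  subject to:
    y1 + 3y3 + 3y4 >= 3
    y2 + 2y3 + 2y4 >= 5
    y1, y2, y3, y4 >= 0

Solving the primal: x* = (6, 6).
  primal value c^T x* = 48.
Solving the dual: y* = (0, 3, 0, 1).
  dual value b^T y* = 48.
Strong duality: c^T x* = b^T y*. Confirmed.

48


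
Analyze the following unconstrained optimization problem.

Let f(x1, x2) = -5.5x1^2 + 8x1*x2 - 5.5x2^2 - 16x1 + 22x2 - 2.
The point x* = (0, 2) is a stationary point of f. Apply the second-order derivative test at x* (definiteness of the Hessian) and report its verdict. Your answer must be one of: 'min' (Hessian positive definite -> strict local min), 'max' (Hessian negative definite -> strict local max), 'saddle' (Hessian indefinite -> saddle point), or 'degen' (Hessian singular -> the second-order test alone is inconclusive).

Compute the Hessian H = grad^2 f:
  H = [[-11, 8], [8, -11]]
Verify stationarity: grad f(x*) = H x* + g = (0, 0).
Eigenvalues of H: -19, -3.
Both eigenvalues < 0, so H is negative definite -> x* is a strict local max.

max


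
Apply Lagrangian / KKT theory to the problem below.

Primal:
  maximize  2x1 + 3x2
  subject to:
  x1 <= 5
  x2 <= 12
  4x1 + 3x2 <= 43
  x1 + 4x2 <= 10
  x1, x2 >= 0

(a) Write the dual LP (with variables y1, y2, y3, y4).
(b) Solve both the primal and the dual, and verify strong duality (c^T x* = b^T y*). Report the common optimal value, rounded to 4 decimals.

The standard primal-dual pair for 'max c^T x s.t. A x <= b, x >= 0' is:
  Dual:  min b^T y  s.t.  A^T y >= c,  y >= 0.

So the dual LP is:
  minimize  5y1 + 12y2 + 43y3 + 10y4
  subject to:
    y1 + 4y3 + y4 >= 2
    y2 + 3y3 + 4y4 >= 3
    y1, y2, y3, y4 >= 0

Solving the primal: x* = (5, 1.25).
  primal value c^T x* = 13.75.
Solving the dual: y* = (1.25, 0, 0, 0.75).
  dual value b^T y* = 13.75.
Strong duality: c^T x* = b^T y*. Confirmed.

13.75


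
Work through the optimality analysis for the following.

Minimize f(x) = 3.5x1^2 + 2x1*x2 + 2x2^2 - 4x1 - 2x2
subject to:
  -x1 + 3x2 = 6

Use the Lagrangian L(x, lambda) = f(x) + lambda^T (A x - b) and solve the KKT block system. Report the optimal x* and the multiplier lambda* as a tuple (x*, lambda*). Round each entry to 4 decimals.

Form the Lagrangian:
  L(x, lambda) = (1/2) x^T Q x + c^T x + lambda^T (A x - b)
Stationarity (grad_x L = 0): Q x + c + A^T lambda = 0.
Primal feasibility: A x = b.

This gives the KKT block system:
  [ Q   A^T ] [ x     ]   [-c ]
  [ A    0  ] [ lambda ] = [ b ]

Solving the linear system:
  x*      = (-0.2278, 1.9241)
  lambda* = (-1.7468)
  f(x*)   = 3.7722

x* = (-0.2278, 1.9241), lambda* = (-1.7468)


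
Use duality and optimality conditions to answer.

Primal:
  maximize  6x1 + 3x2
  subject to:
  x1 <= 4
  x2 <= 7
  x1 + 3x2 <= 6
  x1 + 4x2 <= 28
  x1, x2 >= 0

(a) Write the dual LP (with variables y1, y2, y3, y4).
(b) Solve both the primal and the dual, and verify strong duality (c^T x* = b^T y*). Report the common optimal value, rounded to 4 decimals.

The standard primal-dual pair for 'max c^T x s.t. A x <= b, x >= 0' is:
  Dual:  min b^T y  s.t.  A^T y >= c,  y >= 0.

So the dual LP is:
  minimize  4y1 + 7y2 + 6y3 + 28y4
  subject to:
    y1 + y3 + y4 >= 6
    y2 + 3y3 + 4y4 >= 3
    y1, y2, y3, y4 >= 0

Solving the primal: x* = (4, 0.6667).
  primal value c^T x* = 26.
Solving the dual: y* = (5, 0, 1, 0).
  dual value b^T y* = 26.
Strong duality: c^T x* = b^T y*. Confirmed.

26


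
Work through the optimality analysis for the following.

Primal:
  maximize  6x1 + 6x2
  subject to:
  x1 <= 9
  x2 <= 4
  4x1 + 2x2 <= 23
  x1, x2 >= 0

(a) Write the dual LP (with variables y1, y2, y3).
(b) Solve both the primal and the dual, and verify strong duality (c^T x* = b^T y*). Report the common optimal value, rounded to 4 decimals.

The standard primal-dual pair for 'max c^T x s.t. A x <= b, x >= 0' is:
  Dual:  min b^T y  s.t.  A^T y >= c,  y >= 0.

So the dual LP is:
  minimize  9y1 + 4y2 + 23y3
  subject to:
    y1 + 4y3 >= 6
    y2 + 2y3 >= 6
    y1, y2, y3 >= 0

Solving the primal: x* = (3.75, 4).
  primal value c^T x* = 46.5.
Solving the dual: y* = (0, 3, 1.5).
  dual value b^T y* = 46.5.
Strong duality: c^T x* = b^T y*. Confirmed.

46.5


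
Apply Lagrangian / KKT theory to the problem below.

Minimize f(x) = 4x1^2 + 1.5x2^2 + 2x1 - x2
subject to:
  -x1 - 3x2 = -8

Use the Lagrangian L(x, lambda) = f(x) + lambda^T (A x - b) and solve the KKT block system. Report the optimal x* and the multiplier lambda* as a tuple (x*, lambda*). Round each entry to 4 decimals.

Form the Lagrangian:
  L(x, lambda) = (1/2) x^T Q x + c^T x + lambda^T (A x - b)
Stationarity (grad_x L = 0): Q x + c + A^T lambda = 0.
Primal feasibility: A x = b.

This gives the KKT block system:
  [ Q   A^T ] [ x     ]   [-c ]
  [ A    0  ] [ lambda ] = [ b ]

Solving the linear system:
  x*      = (0.04, 2.6533)
  lambda* = (2.32)
  f(x*)   = 7.9933

x* = (0.04, 2.6533), lambda* = (2.32)


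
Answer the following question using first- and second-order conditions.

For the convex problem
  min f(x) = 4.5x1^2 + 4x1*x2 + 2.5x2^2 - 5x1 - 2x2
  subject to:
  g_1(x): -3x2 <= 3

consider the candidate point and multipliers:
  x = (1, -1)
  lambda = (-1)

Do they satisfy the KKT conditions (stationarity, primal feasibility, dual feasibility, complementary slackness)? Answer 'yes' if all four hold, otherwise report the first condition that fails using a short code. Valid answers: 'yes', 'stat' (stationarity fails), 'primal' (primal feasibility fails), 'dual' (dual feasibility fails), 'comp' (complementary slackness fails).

Gradient of f: grad f(x) = Q x + c = (0, -3)
Constraint values g_i(x) = a_i^T x - b_i:
  g_1((1, -1)) = 0
Stationarity residual: grad f(x) + sum_i lambda_i a_i = (0, 0)
  -> stationarity OK
Primal feasibility (all g_i <= 0): OK
Dual feasibility (all lambda_i >= 0): FAILS
Complementary slackness (lambda_i * g_i(x) = 0 for all i): OK

Verdict: the first failing condition is dual_feasibility -> dual.

dual


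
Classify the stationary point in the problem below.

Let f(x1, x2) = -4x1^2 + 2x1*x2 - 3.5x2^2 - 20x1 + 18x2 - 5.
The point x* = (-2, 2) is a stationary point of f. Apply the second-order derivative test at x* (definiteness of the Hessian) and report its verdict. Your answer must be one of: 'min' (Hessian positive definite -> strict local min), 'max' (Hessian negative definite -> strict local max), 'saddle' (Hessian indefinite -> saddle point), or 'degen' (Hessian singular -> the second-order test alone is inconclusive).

Compute the Hessian H = grad^2 f:
  H = [[-8, 2], [2, -7]]
Verify stationarity: grad f(x*) = H x* + g = (0, 0).
Eigenvalues of H: -9.5616, -5.4384.
Both eigenvalues < 0, so H is negative definite -> x* is a strict local max.

max


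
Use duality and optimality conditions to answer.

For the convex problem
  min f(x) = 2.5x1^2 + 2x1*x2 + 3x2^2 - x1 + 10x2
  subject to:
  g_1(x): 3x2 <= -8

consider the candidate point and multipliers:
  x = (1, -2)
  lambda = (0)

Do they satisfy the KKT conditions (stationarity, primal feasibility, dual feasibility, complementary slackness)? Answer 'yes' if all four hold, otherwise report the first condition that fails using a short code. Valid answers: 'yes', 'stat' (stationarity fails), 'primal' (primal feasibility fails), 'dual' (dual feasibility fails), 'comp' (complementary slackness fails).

Gradient of f: grad f(x) = Q x + c = (0, 0)
Constraint values g_i(x) = a_i^T x - b_i:
  g_1((1, -2)) = 2
Stationarity residual: grad f(x) + sum_i lambda_i a_i = (0, 0)
  -> stationarity OK
Primal feasibility (all g_i <= 0): FAILS
Dual feasibility (all lambda_i >= 0): OK
Complementary slackness (lambda_i * g_i(x) = 0 for all i): OK

Verdict: the first failing condition is primal_feasibility -> primal.

primal


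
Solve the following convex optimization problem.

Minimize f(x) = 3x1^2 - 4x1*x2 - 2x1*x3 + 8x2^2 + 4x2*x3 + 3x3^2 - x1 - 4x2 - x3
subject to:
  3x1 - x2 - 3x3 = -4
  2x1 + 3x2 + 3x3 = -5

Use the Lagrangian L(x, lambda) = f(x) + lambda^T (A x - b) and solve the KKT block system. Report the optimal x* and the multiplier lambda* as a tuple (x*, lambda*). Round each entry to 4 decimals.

Form the Lagrangian:
  L(x, lambda) = (1/2) x^T Q x + c^T x + lambda^T (A x - b)
Stationarity (grad_x L = 0): Q x + c + A^T lambda = 0.
Primal feasibility: A x = b.

This gives the KKT block system:
  [ Q   A^T ] [ x     ]   [-c ]
  [ A    0  ] [ lambda ] = [ b ]

Solving the linear system:
  x*      = (-1.6574, -0.3564, -0.2053)
  lambda* = (1.776, 1.8902)
  f(x*)   = 9.9216

x* = (-1.6574, -0.3564, -0.2053), lambda* = (1.776, 1.8902)


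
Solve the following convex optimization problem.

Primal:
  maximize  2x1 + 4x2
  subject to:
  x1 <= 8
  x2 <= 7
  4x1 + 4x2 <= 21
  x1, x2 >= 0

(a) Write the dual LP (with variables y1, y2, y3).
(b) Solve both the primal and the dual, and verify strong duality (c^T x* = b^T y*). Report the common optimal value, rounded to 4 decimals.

The standard primal-dual pair for 'max c^T x s.t. A x <= b, x >= 0' is:
  Dual:  min b^T y  s.t.  A^T y >= c,  y >= 0.

So the dual LP is:
  minimize  8y1 + 7y2 + 21y3
  subject to:
    y1 + 4y3 >= 2
    y2 + 4y3 >= 4
    y1, y2, y3 >= 0

Solving the primal: x* = (0, 5.25).
  primal value c^T x* = 21.
Solving the dual: y* = (0, 0, 1).
  dual value b^T y* = 21.
Strong duality: c^T x* = b^T y*. Confirmed.

21


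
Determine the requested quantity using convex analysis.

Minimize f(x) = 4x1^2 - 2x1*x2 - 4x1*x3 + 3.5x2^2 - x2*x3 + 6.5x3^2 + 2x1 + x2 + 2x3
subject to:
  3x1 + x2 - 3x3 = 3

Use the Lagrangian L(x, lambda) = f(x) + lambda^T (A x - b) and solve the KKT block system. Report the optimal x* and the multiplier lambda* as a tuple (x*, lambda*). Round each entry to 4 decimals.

Form the Lagrangian:
  L(x, lambda) = (1/2) x^T Q x + c^T x + lambda^T (A x - b)
Stationarity (grad_x L = 0): Q x + c + A^T lambda = 0.
Primal feasibility: A x = b.

This gives the KKT block system:
  [ Q   A^T ] [ x     ]   [-c ]
  [ A    0  ] [ lambda ] = [ b ]

Solving the linear system:
  x*      = (0.3846, 0.2143, -0.544)
  lambda* = (-2.2747)
  f(x*)   = 3.3599

x* = (0.3846, 0.2143, -0.544), lambda* = (-2.2747)


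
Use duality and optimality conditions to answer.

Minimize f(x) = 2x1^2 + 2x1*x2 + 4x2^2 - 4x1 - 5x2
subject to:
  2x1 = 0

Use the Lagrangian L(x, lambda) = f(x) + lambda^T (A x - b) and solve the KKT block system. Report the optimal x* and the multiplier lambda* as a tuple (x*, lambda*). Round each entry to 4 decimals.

Form the Lagrangian:
  L(x, lambda) = (1/2) x^T Q x + c^T x + lambda^T (A x - b)
Stationarity (grad_x L = 0): Q x + c + A^T lambda = 0.
Primal feasibility: A x = b.

This gives the KKT block system:
  [ Q   A^T ] [ x     ]   [-c ]
  [ A    0  ] [ lambda ] = [ b ]

Solving the linear system:
  x*      = (0, 0.625)
  lambda* = (1.375)
  f(x*)   = -1.5625

x* = (0, 0.625), lambda* = (1.375)


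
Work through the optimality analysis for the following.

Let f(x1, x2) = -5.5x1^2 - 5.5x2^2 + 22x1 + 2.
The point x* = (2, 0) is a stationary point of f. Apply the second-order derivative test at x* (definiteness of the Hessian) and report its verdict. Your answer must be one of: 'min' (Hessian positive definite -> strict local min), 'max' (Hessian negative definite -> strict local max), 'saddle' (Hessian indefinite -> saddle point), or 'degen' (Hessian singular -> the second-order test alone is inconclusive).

Compute the Hessian H = grad^2 f:
  H = [[-11, 0], [0, -11]]
Verify stationarity: grad f(x*) = H x* + g = (0, 0).
Eigenvalues of H: -11, -11.
Both eigenvalues < 0, so H is negative definite -> x* is a strict local max.

max


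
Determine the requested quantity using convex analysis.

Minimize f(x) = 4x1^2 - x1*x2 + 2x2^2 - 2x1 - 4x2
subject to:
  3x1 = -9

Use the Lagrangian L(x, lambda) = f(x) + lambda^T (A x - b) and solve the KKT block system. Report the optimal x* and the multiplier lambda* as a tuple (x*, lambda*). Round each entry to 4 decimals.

Form the Lagrangian:
  L(x, lambda) = (1/2) x^T Q x + c^T x + lambda^T (A x - b)
Stationarity (grad_x L = 0): Q x + c + A^T lambda = 0.
Primal feasibility: A x = b.

This gives the KKT block system:
  [ Q   A^T ] [ x     ]   [-c ]
  [ A    0  ] [ lambda ] = [ b ]

Solving the linear system:
  x*      = (-3, 0.25)
  lambda* = (8.75)
  f(x*)   = 41.875

x* = (-3, 0.25), lambda* = (8.75)


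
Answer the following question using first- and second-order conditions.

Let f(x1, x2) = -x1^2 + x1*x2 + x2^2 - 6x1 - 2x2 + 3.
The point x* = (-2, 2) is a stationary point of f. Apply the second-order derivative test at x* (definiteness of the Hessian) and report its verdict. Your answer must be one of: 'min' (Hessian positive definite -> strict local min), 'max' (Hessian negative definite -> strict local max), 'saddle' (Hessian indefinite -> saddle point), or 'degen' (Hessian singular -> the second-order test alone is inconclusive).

Compute the Hessian H = grad^2 f:
  H = [[-2, 1], [1, 2]]
Verify stationarity: grad f(x*) = H x* + g = (0, 0).
Eigenvalues of H: -2.2361, 2.2361.
Eigenvalues have mixed signs, so H is indefinite -> x* is a saddle point.

saddle


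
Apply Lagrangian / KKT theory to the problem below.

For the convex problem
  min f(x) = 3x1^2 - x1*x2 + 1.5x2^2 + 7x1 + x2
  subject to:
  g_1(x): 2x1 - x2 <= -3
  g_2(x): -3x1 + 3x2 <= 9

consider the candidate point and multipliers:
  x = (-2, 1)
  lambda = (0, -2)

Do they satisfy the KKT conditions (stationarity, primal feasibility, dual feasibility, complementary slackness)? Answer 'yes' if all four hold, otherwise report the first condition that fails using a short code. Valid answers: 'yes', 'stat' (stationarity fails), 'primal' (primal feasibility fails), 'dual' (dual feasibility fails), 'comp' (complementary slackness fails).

Gradient of f: grad f(x) = Q x + c = (-6, 6)
Constraint values g_i(x) = a_i^T x - b_i:
  g_1((-2, 1)) = -2
  g_2((-2, 1)) = 0
Stationarity residual: grad f(x) + sum_i lambda_i a_i = (0, 0)
  -> stationarity OK
Primal feasibility (all g_i <= 0): OK
Dual feasibility (all lambda_i >= 0): FAILS
Complementary slackness (lambda_i * g_i(x) = 0 for all i): OK

Verdict: the first failing condition is dual_feasibility -> dual.

dual


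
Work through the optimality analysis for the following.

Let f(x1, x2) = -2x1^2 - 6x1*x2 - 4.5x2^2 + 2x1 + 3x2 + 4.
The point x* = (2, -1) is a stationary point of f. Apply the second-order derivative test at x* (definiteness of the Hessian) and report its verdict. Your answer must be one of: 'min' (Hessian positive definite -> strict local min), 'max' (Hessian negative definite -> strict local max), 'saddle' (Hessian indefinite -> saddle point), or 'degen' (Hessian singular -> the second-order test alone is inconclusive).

Compute the Hessian H = grad^2 f:
  H = [[-4, -6], [-6, -9]]
Verify stationarity: grad f(x*) = H x* + g = (0, 0).
Eigenvalues of H: -13, 0.
H has a zero eigenvalue (singular; negative semidefinite but not definite), so H is neither positive definite, negative definite, nor indefinite. The second-order test alone is inconclusive -> degen.
(Indeed, f is constant along the null direction of H through x*, so x* is not a strict local extremum.)

degen


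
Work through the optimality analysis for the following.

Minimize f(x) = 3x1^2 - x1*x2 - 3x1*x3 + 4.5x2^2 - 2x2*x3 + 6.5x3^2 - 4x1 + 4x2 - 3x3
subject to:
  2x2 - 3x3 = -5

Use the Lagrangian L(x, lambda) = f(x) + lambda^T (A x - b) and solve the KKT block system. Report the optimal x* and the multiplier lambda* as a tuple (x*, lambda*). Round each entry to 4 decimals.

Form the Lagrangian:
  L(x, lambda) = (1/2) x^T Q x + c^T x + lambda^T (A x - b)
Stationarity (grad_x L = 0): Q x + c + A^T lambda = 0.
Primal feasibility: A x = b.

This gives the KKT block system:
  [ Q   A^T ] [ x     ]   [-c ]
  [ A    0  ] [ lambda ] = [ b ]

Solving the linear system:
  x*      = (1.0942, -0.8115, 1.1257)
  lambda* = (3.3246)
  f(x*)   = 2.8115

x* = (1.0942, -0.8115, 1.1257), lambda* = (3.3246)


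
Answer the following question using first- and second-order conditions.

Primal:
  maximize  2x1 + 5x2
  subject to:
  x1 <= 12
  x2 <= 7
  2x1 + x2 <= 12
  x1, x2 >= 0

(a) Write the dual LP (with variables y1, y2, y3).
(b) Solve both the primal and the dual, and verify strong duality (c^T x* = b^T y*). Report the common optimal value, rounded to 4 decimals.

The standard primal-dual pair for 'max c^T x s.t. A x <= b, x >= 0' is:
  Dual:  min b^T y  s.t.  A^T y >= c,  y >= 0.

So the dual LP is:
  minimize  12y1 + 7y2 + 12y3
  subject to:
    y1 + 2y3 >= 2
    y2 + y3 >= 5
    y1, y2, y3 >= 0

Solving the primal: x* = (2.5, 7).
  primal value c^T x* = 40.
Solving the dual: y* = (0, 4, 1).
  dual value b^T y* = 40.
Strong duality: c^T x* = b^T y*. Confirmed.

40


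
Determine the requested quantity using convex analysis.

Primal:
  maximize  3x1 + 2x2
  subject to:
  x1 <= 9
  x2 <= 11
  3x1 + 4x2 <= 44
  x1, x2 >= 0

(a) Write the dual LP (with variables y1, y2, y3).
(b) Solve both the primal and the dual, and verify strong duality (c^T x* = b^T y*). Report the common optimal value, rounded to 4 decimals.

The standard primal-dual pair for 'max c^T x s.t. A x <= b, x >= 0' is:
  Dual:  min b^T y  s.t.  A^T y >= c,  y >= 0.

So the dual LP is:
  minimize  9y1 + 11y2 + 44y3
  subject to:
    y1 + 3y3 >= 3
    y2 + 4y3 >= 2
    y1, y2, y3 >= 0

Solving the primal: x* = (9, 4.25).
  primal value c^T x* = 35.5.
Solving the dual: y* = (1.5, 0, 0.5).
  dual value b^T y* = 35.5.
Strong duality: c^T x* = b^T y*. Confirmed.

35.5


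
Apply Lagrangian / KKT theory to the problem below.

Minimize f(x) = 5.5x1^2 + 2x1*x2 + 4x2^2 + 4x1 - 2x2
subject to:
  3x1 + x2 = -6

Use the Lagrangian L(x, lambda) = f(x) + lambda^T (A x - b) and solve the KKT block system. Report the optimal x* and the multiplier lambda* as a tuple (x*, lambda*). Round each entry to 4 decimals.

Form the Lagrangian:
  L(x, lambda) = (1/2) x^T Q x + c^T x + lambda^T (A x - b)
Stationarity (grad_x L = 0): Q x + c + A^T lambda = 0.
Primal feasibility: A x = b.

This gives the KKT block system:
  [ Q   A^T ] [ x     ]   [-c ]
  [ A    0  ] [ lambda ] = [ b ]

Solving the linear system:
  x*      = (-2, 0)
  lambda* = (6)
  f(x*)   = 14

x* = (-2, 0), lambda* = (6)


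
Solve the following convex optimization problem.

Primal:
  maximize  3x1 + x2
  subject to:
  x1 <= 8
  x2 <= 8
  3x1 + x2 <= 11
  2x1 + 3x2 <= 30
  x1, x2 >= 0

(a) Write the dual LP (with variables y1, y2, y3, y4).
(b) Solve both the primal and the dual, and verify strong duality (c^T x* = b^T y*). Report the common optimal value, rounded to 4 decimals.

The standard primal-dual pair for 'max c^T x s.t. A x <= b, x >= 0' is:
  Dual:  min b^T y  s.t.  A^T y >= c,  y >= 0.

So the dual LP is:
  minimize  8y1 + 8y2 + 11y3 + 30y4
  subject to:
    y1 + 3y3 + 2y4 >= 3
    y2 + y3 + 3y4 >= 1
    y1, y2, y3, y4 >= 0

Solving the primal: x* = (1, 8).
  primal value c^T x* = 11.
Solving the dual: y* = (0, 0, 1, 0).
  dual value b^T y* = 11.
Strong duality: c^T x* = b^T y*. Confirmed.

11


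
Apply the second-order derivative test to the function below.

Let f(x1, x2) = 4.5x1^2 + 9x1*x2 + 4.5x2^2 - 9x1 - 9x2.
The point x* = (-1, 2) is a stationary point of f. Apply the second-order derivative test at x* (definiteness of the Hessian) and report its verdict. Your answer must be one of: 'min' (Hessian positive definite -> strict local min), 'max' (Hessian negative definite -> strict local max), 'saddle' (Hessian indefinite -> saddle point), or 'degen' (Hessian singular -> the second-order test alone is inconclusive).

Compute the Hessian H = grad^2 f:
  H = [[9, 9], [9, 9]]
Verify stationarity: grad f(x*) = H x* + g = (0, 0).
Eigenvalues of H: 0, 18.
H has a zero eigenvalue (singular; positive semidefinite but not definite), so H is neither positive definite, negative definite, nor indefinite. The second-order test alone is inconclusive -> degen.
(Indeed, f is constant along the null direction of H through x*, so x* is not a strict local extremum.)

degen


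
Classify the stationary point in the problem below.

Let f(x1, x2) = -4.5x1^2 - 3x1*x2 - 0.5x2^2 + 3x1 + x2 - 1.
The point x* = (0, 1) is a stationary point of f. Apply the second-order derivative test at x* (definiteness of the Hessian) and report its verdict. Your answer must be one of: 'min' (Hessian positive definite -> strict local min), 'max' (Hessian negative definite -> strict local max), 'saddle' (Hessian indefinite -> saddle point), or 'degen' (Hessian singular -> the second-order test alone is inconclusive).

Compute the Hessian H = grad^2 f:
  H = [[-9, -3], [-3, -1]]
Verify stationarity: grad f(x*) = H x* + g = (0, 0).
Eigenvalues of H: -10, 0.
H has a zero eigenvalue (singular; negative semidefinite but not definite), so H is neither positive definite, negative definite, nor indefinite. The second-order test alone is inconclusive -> degen.
(Indeed, f is constant along the null direction of H through x*, so x* is not a strict local extremum.)

degen


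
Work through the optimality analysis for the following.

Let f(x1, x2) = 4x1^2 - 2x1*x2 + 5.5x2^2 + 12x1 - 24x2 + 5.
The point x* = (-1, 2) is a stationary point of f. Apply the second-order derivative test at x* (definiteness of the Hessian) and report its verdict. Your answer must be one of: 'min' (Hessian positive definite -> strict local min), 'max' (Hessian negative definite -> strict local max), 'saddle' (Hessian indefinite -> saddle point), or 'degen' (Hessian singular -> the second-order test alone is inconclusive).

Compute the Hessian H = grad^2 f:
  H = [[8, -2], [-2, 11]]
Verify stationarity: grad f(x*) = H x* + g = (0, 0).
Eigenvalues of H: 7, 12.
Both eigenvalues > 0, so H is positive definite -> x* is a strict local min.

min


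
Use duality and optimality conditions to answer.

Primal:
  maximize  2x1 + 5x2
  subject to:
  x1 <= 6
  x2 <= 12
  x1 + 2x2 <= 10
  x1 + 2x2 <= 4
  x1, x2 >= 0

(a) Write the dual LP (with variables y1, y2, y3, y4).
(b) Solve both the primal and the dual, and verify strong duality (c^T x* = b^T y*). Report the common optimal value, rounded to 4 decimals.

The standard primal-dual pair for 'max c^T x s.t. A x <= b, x >= 0' is:
  Dual:  min b^T y  s.t.  A^T y >= c,  y >= 0.

So the dual LP is:
  minimize  6y1 + 12y2 + 10y3 + 4y4
  subject to:
    y1 + y3 + y4 >= 2
    y2 + 2y3 + 2y4 >= 5
    y1, y2, y3, y4 >= 0

Solving the primal: x* = (0, 2).
  primal value c^T x* = 10.
Solving the dual: y* = (0, 0, 0, 2.5).
  dual value b^T y* = 10.
Strong duality: c^T x* = b^T y*. Confirmed.

10


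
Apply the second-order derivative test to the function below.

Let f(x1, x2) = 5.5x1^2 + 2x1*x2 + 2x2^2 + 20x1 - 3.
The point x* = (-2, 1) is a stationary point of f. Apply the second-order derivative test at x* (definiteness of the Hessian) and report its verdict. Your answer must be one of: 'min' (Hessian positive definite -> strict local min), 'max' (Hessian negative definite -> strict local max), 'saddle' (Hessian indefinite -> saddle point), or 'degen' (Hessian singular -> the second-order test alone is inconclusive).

Compute the Hessian H = grad^2 f:
  H = [[11, 2], [2, 4]]
Verify stationarity: grad f(x*) = H x* + g = (0, 0).
Eigenvalues of H: 3.4689, 11.5311.
Both eigenvalues > 0, so H is positive definite -> x* is a strict local min.

min


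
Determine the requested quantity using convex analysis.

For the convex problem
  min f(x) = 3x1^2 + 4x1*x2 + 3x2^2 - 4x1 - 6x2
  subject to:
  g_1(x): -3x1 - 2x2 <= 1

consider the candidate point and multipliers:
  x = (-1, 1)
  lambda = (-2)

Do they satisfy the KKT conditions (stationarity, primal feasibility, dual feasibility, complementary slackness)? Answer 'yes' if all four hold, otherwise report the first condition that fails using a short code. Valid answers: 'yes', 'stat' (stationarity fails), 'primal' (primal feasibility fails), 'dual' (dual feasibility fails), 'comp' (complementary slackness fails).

Gradient of f: grad f(x) = Q x + c = (-6, -4)
Constraint values g_i(x) = a_i^T x - b_i:
  g_1((-1, 1)) = 0
Stationarity residual: grad f(x) + sum_i lambda_i a_i = (0, 0)
  -> stationarity OK
Primal feasibility (all g_i <= 0): OK
Dual feasibility (all lambda_i >= 0): FAILS
Complementary slackness (lambda_i * g_i(x) = 0 for all i): OK

Verdict: the first failing condition is dual_feasibility -> dual.

dual


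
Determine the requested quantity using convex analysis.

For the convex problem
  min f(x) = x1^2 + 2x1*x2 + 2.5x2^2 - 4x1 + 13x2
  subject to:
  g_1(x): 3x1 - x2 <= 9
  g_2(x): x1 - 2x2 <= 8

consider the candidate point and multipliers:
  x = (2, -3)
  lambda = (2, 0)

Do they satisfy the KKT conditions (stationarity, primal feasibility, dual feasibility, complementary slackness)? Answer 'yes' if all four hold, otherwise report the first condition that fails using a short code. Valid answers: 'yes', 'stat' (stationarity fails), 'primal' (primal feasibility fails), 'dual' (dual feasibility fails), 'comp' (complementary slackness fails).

Gradient of f: grad f(x) = Q x + c = (-6, 2)
Constraint values g_i(x) = a_i^T x - b_i:
  g_1((2, -3)) = 0
  g_2((2, -3)) = 0
Stationarity residual: grad f(x) + sum_i lambda_i a_i = (0, 0)
  -> stationarity OK
Primal feasibility (all g_i <= 0): OK
Dual feasibility (all lambda_i >= 0): OK
Complementary slackness (lambda_i * g_i(x) = 0 for all i): OK

Verdict: yes, KKT holds.

yes


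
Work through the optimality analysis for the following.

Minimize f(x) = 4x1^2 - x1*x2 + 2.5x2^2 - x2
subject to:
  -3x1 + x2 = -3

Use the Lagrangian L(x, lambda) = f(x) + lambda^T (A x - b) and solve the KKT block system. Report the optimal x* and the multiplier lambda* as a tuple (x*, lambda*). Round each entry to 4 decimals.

Form the Lagrangian:
  L(x, lambda) = (1/2) x^T Q x + c^T x + lambda^T (A x - b)
Stationarity (grad_x L = 0): Q x + c + A^T lambda = 0.
Primal feasibility: A x = b.

This gives the KKT block system:
  [ Q   A^T ] [ x     ]   [-c ]
  [ A    0  ] [ lambda ] = [ b ]

Solving the linear system:
  x*      = (0.9574, -0.1277)
  lambda* = (2.5957)
  f(x*)   = 3.9574

x* = (0.9574, -0.1277), lambda* = (2.5957)


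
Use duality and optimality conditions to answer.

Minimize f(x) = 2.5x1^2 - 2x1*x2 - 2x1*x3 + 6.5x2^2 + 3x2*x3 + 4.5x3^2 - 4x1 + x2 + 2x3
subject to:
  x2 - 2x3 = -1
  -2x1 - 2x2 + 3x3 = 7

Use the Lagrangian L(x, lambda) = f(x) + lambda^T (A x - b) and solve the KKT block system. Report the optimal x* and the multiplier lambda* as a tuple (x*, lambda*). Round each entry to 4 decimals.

Form the Lagrangian:
  L(x, lambda) = (1/2) x^T Q x + c^T x + lambda^T (A x - b)
Stationarity (grad_x L = 0): Q x + c + A^T lambda = 0.
Primal feasibility: A x = b.

This gives the KKT block system:
  [ Q   A^T ] [ x     ]   [-c ]
  [ A    0  ] [ lambda ] = [ b ]

Solving the linear system:
  x*      = (-2.5171, -0.9315, 0.0343)
  lambda* = (-8.8193, -7.3956)
  f(x*)   = 26.0779

x* = (-2.5171, -0.9315, 0.0343), lambda* = (-8.8193, -7.3956)


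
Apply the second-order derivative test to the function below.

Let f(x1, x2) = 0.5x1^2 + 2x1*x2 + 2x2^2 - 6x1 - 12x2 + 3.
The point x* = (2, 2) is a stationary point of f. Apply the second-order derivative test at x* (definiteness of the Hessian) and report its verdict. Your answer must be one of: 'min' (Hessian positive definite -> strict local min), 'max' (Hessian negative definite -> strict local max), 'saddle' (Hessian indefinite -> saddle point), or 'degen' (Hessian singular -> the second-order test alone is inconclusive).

Compute the Hessian H = grad^2 f:
  H = [[1, 2], [2, 4]]
Verify stationarity: grad f(x*) = H x* + g = (0, 0).
Eigenvalues of H: 0, 5.
H has a zero eigenvalue (singular; positive semidefinite but not definite), so H is neither positive definite, negative definite, nor indefinite. The second-order test alone is inconclusive -> degen.
(Indeed, f is constant along the null direction of H through x*, so x* is not a strict local extremum.)

degen


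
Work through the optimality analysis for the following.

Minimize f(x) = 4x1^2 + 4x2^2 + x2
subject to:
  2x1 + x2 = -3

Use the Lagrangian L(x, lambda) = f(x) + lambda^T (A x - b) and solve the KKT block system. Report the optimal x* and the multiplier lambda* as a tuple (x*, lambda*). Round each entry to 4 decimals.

Form the Lagrangian:
  L(x, lambda) = (1/2) x^T Q x + c^T x + lambda^T (A x - b)
Stationarity (grad_x L = 0): Q x + c + A^T lambda = 0.
Primal feasibility: A x = b.

This gives the KKT block system:
  [ Q   A^T ] [ x     ]   [-c ]
  [ A    0  ] [ lambda ] = [ b ]

Solving the linear system:
  x*      = (-1.15, -0.7)
  lambda* = (4.6)
  f(x*)   = 6.55

x* = (-1.15, -0.7), lambda* = (4.6)


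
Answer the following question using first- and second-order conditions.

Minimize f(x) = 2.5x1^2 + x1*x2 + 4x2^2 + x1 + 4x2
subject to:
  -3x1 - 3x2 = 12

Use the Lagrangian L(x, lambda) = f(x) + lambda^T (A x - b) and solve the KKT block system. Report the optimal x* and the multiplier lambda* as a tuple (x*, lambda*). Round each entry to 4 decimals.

Form the Lagrangian:
  L(x, lambda) = (1/2) x^T Q x + c^T x + lambda^T (A x - b)
Stationarity (grad_x L = 0): Q x + c + A^T lambda = 0.
Primal feasibility: A x = b.

This gives the KKT block system:
  [ Q   A^T ] [ x     ]   [-c ]
  [ A    0  ] [ lambda ] = [ b ]

Solving the linear system:
  x*      = (-2.2727, -1.7273)
  lambda* = (-4.0303)
  f(x*)   = 19.5909

x* = (-2.2727, -1.7273), lambda* = (-4.0303)


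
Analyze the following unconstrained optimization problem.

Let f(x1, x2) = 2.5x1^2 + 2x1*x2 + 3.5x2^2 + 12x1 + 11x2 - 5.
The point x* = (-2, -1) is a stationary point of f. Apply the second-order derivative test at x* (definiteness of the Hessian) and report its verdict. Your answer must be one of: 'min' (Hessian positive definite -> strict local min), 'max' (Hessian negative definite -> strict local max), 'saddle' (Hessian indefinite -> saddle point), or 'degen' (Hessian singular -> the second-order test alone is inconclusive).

Compute the Hessian H = grad^2 f:
  H = [[5, 2], [2, 7]]
Verify stationarity: grad f(x*) = H x* + g = (0, 0).
Eigenvalues of H: 3.7639, 8.2361.
Both eigenvalues > 0, so H is positive definite -> x* is a strict local min.

min
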